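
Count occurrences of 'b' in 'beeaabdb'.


Scanning 'beeaabdb' for 'b':
  Position 0: 'b' -> MATCH (count: 1)
  Position 5: 'b' -> MATCH (count: 2)
  Position 7: 'b' -> MATCH (count: 3)
Total occurrences of 'b': 3

3


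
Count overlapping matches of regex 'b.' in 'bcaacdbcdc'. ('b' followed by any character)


Pattern: b. means 'b' followed by any character.
Scanning 'bcaacdbcdc' position-by-position:
  Pos 0: window 'bc' -> MATCH
  Pos 1: window 'ca' -> no
  Pos 2: window 'aa' -> no
  Pos 3: window 'ac' -> no
  Pos 4: window 'cd' -> no
  Pos 5: window 'db' -> no
  Pos 6: window 'bc' -> MATCH
  Pos 7: window 'cd' -> no
  Pos 8: window 'dc' -> no
  Pos 9: window 'c' -> no
Total matches: 2

2


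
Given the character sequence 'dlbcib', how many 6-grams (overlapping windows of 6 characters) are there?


String 'dlbcib' has length L = 6.
Number of overlapping n-grams = L - n + 1
Substituting: 6 - 6 + 1 = 1

1


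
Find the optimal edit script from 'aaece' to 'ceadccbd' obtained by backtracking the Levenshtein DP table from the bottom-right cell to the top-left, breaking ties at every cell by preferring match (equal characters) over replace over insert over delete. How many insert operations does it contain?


Edit distance = 6. Backtracking from cell (5, 8) with preference match > replace > insert > delete,
then listing the resulting alignment 'aaece' -> 'ceadccbd' left to right:
  Step 1: insert 'c' [insertion #1]
  Step 2: insert 'e' [insertion #2]
  Step 3: keep 'a'
  Step 4: replace a->d
  Step 5: replace e->c
  Step 6: keep 'c'
  Step 7: insert 'b' [insertion #3]
  Step 8: replace e->d
Total insertions: 3

3


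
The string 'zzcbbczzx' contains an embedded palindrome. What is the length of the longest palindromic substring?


Scanning 'zzcbbczzx' for palindromic substrings.
Substring at positions 0-7: 'zzcbbczz'.
Check: reverse('zzcbbczz') = 'zzcbbczz' -> palindrome confirmed.
Neighbouring characters ('-' / 'x') break symmetry, so it cannot extend further.
No longer palindromic substring exists; longest length = 8

8


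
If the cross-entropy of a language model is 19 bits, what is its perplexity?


Perplexity formula: PP = 2^H
H = 19
PP = 2^19
PP = 2^19 = 524288

524288


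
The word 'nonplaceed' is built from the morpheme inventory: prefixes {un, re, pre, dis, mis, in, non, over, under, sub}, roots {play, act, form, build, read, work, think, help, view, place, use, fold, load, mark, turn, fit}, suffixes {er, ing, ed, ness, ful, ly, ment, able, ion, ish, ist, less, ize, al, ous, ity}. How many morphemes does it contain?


Segmenting 'nonplaceed' against the inventory:
  'non' -> prefix (morpheme 1)
  'place' -> root (morpheme 2)
  'ed' -> suffix (morpheme 3)
Total morphemes: 3

3


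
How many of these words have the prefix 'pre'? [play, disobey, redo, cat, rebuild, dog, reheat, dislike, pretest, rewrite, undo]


Checking each word for prefix 'pre':
  'play' -> no (count: 0)
  'disobey' -> no (count: 0)
  'redo' -> no (count: 0)
  'cat' -> no (count: 0)
  'rebuild' -> no (count: 0)
  'dog' -> no (count: 0)
  'reheat' -> no (count: 0)
  'dislike' -> no (count: 0)
  'pretest' -> YES, starts with 'pre' (count: 1)
  'rewrite' -> no (count: 1)
  'undo' -> no (count: 1)
Total with prefix 'pre': 1

1


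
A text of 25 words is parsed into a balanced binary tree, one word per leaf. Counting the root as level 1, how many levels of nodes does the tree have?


In a balanced binary tree with n leaves the deepest leaf is ceil(log2(n)) edges below the root,
so counting node levels inclusive of root and leaves gives ceil(log2(n)) + 1 levels.
log2(25) = 4.6439
ceil(4.6439) = 5
levels = 5 + 1 = 6

6


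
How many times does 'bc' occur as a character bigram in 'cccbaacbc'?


Scanning 'cccbaacbc' for bigram 'bc':
  Position 0: 'cc' -> no
  Position 1: 'cc' -> no
  Position 2: 'cb' -> no
  Position 3: 'ba' -> no
  Position 4: 'aa' -> no
  Position 5: 'ac' -> no
  Position 6: 'cb' -> no
  Position 7: 'bc' -> MATCH
Total matches: 1

1


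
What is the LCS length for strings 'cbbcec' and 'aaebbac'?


DP table for LCS of 'cbbcec' and 'aaebbac':
       a  a  e  b  b  a  c
    0  0  0  0  0  0  0  0
  c 0  0  0  0  0  0  0  1
  b 0  0  0  0  1  1  1  1
  b 0  0  0  0  1  2  2  2
  c 0  0  0  0  1  2  2  3
  e 0  0  0  1  1  2  2  3
  c 0  0  0  1  1  2  2  3
LCS: 'bbc'
LCS length = 3

3


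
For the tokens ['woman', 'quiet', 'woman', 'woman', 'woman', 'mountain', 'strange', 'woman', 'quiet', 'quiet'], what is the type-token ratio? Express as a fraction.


Tokens: 10
Unique types: ('mountain', 'quiet', 'strange', 'woman') = 4
TTR = 4/10
Simplify: divide both by 2 -> 2/5
TTR = 2/5

2/5


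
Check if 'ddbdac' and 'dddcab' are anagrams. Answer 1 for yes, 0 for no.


Sort characters of 'ddbdac': 'abcddd'
Sort characters of 'dddcab': 'abcddd'
Sorted forms match -> they ARE anagrams
Result: 1

1


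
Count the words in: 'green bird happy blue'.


Counting words by splitting on spaces:
  Word 1: 'green'
  Word 2: 'bird'
  Word 3: 'happy'
  Word 4: 'blue'
Total words: 4

4


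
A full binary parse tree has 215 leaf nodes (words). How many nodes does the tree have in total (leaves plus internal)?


Leaf nodes (terminals): 215
Internal nodes = n - 1 = 215 - 1 = 214
Total = leaves + internal = 215 + 214 = 429

429


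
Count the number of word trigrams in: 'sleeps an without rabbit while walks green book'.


Word trigrams from [8] words:
  Trigram 1: (sleeps an without)
  Trigram 2: (an without rabbit)
  Trigram 3: (without rabbit while)
  Trigram 4: (rabbit while walks)
  Trigram 5: (while walks green)
  Trigram 6: (walks green book)
Total word trigrams: 8 - 2 = 6

6


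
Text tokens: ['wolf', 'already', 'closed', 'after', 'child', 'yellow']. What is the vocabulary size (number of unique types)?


Listing all tokens and tracking unique types:
  Token 1: 'wolf' -> NEW (unique so far: 1)
  Token 2: 'already' -> NEW (unique so far: 2)
  Token 3: 'closed' -> NEW (unique so far: 3)
  Token 4: 'after' -> NEW (unique so far: 4)
  Token 5: 'child' -> NEW (unique so far: 5)
  Token 6: 'yellow' -> NEW (unique so far: 6)
Unique types: ('after', 'already', 'child', 'closed', 'wolf', 'yellow')
Vocabulary size: 6

6


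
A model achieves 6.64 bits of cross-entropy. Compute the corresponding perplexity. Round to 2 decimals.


Perplexity formula: PP = 2^H
H = 6.64
PP = 2^6.64
Decompose: 2^6.64 = 2^6 * 2^0.64
2^6 = 64, 2^0.64 ~ 1.5583292
PP ~ 64 * 1.5583292 = 99.7330688
Rounded to 2 decimals: 99.73

99.73


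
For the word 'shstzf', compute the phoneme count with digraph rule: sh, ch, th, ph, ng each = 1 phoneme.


Parsing 'shstzf' greedily, digraphs first:
  'sh' -> digraph (1 consonant phoneme) (phonemes so far: 1)
  's' -> consonant phoneme (phonemes so far: 2)
  't' -> consonant phoneme (phonemes so far: 3)
  'z' -> consonant phoneme (phonemes so far: 4)
  'f' -> consonant phoneme (phonemes so far: 5)
Total phonemes: 5

5


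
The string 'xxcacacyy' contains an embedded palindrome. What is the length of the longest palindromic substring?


Scanning 'xxcacacyy' for palindromic substrings.
Substring at positions 2-6: 'cacac'.
Check: reverse('cacac') = 'cacac' -> palindrome confirmed.
Neighbouring characters ('x' / 'y') break symmetry, so it cannot extend further.
No longer palindromic substring exists; longest length = 5

5


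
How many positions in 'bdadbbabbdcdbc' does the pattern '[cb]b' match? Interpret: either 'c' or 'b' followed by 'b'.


Pattern: [cb]b means either 'c' or 'b' followed by 'b'.
Scanning 'bdadbbabbdcdbc' position-by-position:
  Pos 0: window 'bd' -> no
  Pos 1: window 'da' -> no
  Pos 2: window 'ad' -> no
  Pos 3: window 'db' -> no
  Pos 4: window 'bb' -> MATCH
  Pos 5: window 'ba' -> no
  Pos 6: window 'ab' -> no
  Pos 7: window 'bb' -> MATCH
  Pos 8: window 'bd' -> no
  Pos 9: window 'dc' -> no
  Pos 10: window 'cd' -> no
  Pos 11: window 'db' -> no
  Pos 12: window 'bc' -> no
  Pos 13: window 'c' -> no
Total matches: 2

2


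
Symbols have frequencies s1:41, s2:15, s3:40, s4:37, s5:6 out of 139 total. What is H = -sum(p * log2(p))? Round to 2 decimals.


Computing entropy H = -sum(p_i * log2(p_i)):
  s1: p = 41/139 = 0.2950, -p*log2(p) = 0.5195
  s2: p = 15/139 = 0.1079, -p*log2(p) = 0.3466
  s3: p = 40/139 = 0.2878, -p*log2(p) = 0.5171
  s4: p = 37/139 = 0.2662, -p*log2(p) = 0.5083
  s5: p = 6/139 = 0.0432, -p*log2(p) = 0.1957
H = sum of terms = 2.0872
Rounded to 2 decimals: 2.09

2.09


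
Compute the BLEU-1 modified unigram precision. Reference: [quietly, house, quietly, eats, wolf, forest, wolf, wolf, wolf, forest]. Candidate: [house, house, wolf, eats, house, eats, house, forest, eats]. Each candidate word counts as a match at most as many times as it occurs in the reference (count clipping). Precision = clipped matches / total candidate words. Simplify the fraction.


Reference word counts: {'eats': 1, 'forest': 2, 'house': 1, 'quietly': 2, 'wolf': 4}
Checking each candidate word (with clipping):
  'house' -> in reference (ref count 1, used 1/1) -> match (matches: 1)
  'house' -> ref count 1 already used up (1/1) -> clipped, no match (matches: 1)
  'wolf' -> in reference (ref count 4, used 1/4) -> match (matches: 2)
  'eats' -> in reference (ref count 1, used 1/1) -> match (matches: 3)
  'house' -> ref count 1 already used up (1/1) -> clipped, no match (matches: 3)
  'eats' -> ref count 1 already used up (1/1) -> clipped, no match (matches: 3)
  'house' -> ref count 1 already used up (1/1) -> clipped, no match (matches: 3)
  'forest' -> in reference (ref count 2, used 1/2) -> match (matches: 4)
  'eats' -> ref count 1 already used up (1/1) -> clipped, no match (matches: 4)
Clipped matches: 4, Candidate length: 9
Precision = 4/9

4/9


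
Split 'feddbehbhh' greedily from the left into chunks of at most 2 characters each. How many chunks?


'feddbehbhh' has 10 characters.
Chunking with max size 2:
  Chunk 1: 'fe' (positions 0-1)
  Chunk 2: 'dd' (positions 2-3)
  Chunk 3: 'be' (positions 4-5)
  Chunk 4: 'hb' (positions 6-7)
  Chunk 5: 'hh' (positions 8-9)
Total chunks: ceil(10 / 2) = 5

5


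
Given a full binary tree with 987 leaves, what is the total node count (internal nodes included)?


Leaf nodes (terminals): 987
Internal nodes = n - 1 = 987 - 1 = 986
Total = leaves + internal = 987 + 986 = 1973

1973


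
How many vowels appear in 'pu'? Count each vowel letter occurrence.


Scanning each character of 'pu':
  Position 1: 'p' -> consonant (running count: 0)
  Position 2: 'u' -> vowel (running count: 1)
Total vowels: 1

1


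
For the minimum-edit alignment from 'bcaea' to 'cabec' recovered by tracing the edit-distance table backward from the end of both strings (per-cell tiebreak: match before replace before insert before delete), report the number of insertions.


Edit distance = 3. Backtracking from cell (5, 5) with preference match > replace > insert > delete,
then listing the resulting alignment 'bcaea' -> 'cabec' left to right:
  Step 1: delete 'b'
  Step 2: keep 'c'
  Step 3: keep 'a'
  Step 4: insert 'b' [insertion #1]
  Step 5: keep 'e'
  Step 6: replace a->c
Total insertions: 1

1


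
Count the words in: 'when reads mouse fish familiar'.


Counting words by splitting on spaces:
  Word 1: 'when'
  Word 2: 'reads'
  Word 3: 'mouse'
  Word 4: 'fish'
  Word 5: 'familiar'
Total words: 5

5


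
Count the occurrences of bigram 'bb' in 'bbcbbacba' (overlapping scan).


Scanning 'bbcbbacba' for bigram 'bb':
  Position 0: 'bb' -> MATCH
  Position 1: 'bc' -> no
  Position 2: 'cb' -> no
  Position 3: 'bb' -> MATCH
  Position 4: 'ba' -> no
  Position 5: 'ac' -> no
  Position 6: 'cb' -> no
  Position 7: 'ba' -> no
Total matches: 2

2


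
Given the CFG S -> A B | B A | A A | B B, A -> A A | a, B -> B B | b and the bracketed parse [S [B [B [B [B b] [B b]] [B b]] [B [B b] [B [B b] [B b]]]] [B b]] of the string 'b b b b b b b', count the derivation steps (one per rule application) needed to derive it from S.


Every bracketed nonterminal node [X ...] in the tree is produced by exactly one rule application.
Reading the tree off as a leftmost derivation:
  Step 1: S  =>  B B   (applied S -> B B)
  Step 2: B B  =>  B B B   (applied B -> B B)
  Step 3: B B B  =>  B B B B   (applied B -> B B)
  Step 4: B B B B  =>  B B B B B   (applied B -> B B)
  Step 5: B B B B B  =>  b B B B B   (applied B -> b)
  Step 6: b B B B B  =>  b b B B B   (applied B -> b)
  Step 7: b b B B B  =>  b b b B B   (applied B -> b)
  Step 8: b b b B B  =>  b b b B B B   (applied B -> B B)
  Step 9: b b b B B B  =>  b b b b B B   (applied B -> b)
  Step 10: b b b b B B  =>  b b b b B B B   (applied B -> B B)
  Step 11: b b b b B B B  =>  b b b b b B B   (applied B -> b)
  Step 12: b b b b b B B  =>  b b b b b b B   (applied B -> b)
  Step 13: b b b b b b B  =>  b b b b b b b   (applied B -> b)
Final yield: b b b b b b b
Total rewrite steps: 13

13


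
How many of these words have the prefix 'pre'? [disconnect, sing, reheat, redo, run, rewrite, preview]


Checking each word for prefix 'pre':
  'disconnect' -> no (count: 0)
  'sing' -> no (count: 0)
  'reheat' -> no (count: 0)
  'redo' -> no (count: 0)
  'run' -> no (count: 0)
  'rewrite' -> no (count: 0)
  'preview' -> YES, starts with 'pre' (count: 1)
Total with prefix 'pre': 1

1


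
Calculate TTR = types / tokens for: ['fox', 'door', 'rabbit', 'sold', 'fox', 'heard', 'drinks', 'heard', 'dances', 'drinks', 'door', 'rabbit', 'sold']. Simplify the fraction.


Tokens: 13
Unique types: ('dances', 'door', 'drinks', 'fox', 'heard', 'rabbit', 'sold') = 7
TTR = 7/13
Already in lowest terms.

7/13


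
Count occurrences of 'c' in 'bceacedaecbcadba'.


Scanning 'bceacedaecbcadba' for 'c':
  Position 1: 'c' -> MATCH (count: 1)
  Position 4: 'c' -> MATCH (count: 2)
  Position 9: 'c' -> MATCH (count: 3)
  Position 11: 'c' -> MATCH (count: 4)
Total occurrences of 'c': 4

4


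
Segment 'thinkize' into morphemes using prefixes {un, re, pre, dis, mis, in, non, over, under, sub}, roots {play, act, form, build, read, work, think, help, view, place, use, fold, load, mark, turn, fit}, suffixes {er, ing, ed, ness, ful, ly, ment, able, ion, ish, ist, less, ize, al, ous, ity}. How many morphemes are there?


Segmenting 'thinkize' against the inventory:
  'think' -> root (morpheme 1)
  'ize' -> suffix (morpheme 2)
Total morphemes: 2

2


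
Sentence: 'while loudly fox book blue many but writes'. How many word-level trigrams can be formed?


Word trigrams from [8] words:
  Trigram 1: (while loudly fox)
  Trigram 2: (loudly fox book)
  Trigram 3: (fox book blue)
  Trigram 4: (book blue many)
  Trigram 5: (blue many but)
  Trigram 6: (many but writes)
Total word trigrams: 8 - 2 = 6

6


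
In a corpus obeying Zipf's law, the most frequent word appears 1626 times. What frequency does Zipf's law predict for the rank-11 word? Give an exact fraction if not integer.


Zipf's law: freq(rank) = f1 / rank
f1 = 1626, rank = 11
freq = 1626 / 11
GCD(1626, 11) = 1
Simplified: 1626/11

1626/11


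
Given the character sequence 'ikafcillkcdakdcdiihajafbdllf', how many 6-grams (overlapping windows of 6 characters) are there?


String 'ikafcillkcdakdcdiihajafbdllf' has length L = 28.
Number of overlapping n-grams = L - n + 1
Substituting: 28 - 6 + 1 = 23

23


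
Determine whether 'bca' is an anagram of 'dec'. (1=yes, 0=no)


Sort characters of 'bca': 'abc'
Sort characters of 'dec': 'cde'
Sorted forms differ -> they are NOT anagrams
Result: 0

0


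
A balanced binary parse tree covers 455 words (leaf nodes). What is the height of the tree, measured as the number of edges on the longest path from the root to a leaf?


In a balanced binary tree with n leaves the deepest leaf is ceil(log2(n)) edges below the root.
log2(455) = 8.8297
ceil(8.8297) = 9
height (edges) = 9

9


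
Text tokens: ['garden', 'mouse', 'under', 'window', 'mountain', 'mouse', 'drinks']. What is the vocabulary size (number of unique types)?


Listing all tokens and tracking unique types:
  Token 1: 'garden' -> NEW (unique so far: 1)
  Token 2: 'mouse' -> NEW (unique so far: 2)
  Token 3: 'under' -> NEW (unique so far: 3)
  Token 4: 'window' -> NEW (unique so far: 4)
  Token 5: 'mountain' -> NEW (unique so far: 5)
  Token 6: 'mouse' -> duplicate (unique so far: 5)
  Token 7: 'drinks' -> NEW (unique so far: 6)
Unique types: ('drinks', 'garden', 'mountain', 'mouse', 'under', 'window')
Vocabulary size: 6

6


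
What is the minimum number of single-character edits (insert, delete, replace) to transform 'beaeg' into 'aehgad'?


Building DP table for s1='beaeg' (len 5) and s2='aehgad' (len 6):
       a  e  h  g  a  d
    0  1  2  3  4  5  6
  b 1  1  2  3  4  5  6
  e 2  2  1  2  3  4  5
  a 3  2  2  2  3  3  4
  e 4  3  2  3  3  4  4
  g 5  4  3  3  3  4  5
Edit distance = dp[5][6] = 5

5


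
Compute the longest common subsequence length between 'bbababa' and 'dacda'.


DP table for LCS of 'bbababa' and 'dacda':
       d  a  c  d  a
    0  0  0  0  0  0
  b 0  0  0  0  0  0
  b 0  0  0  0  0  0
  a 0  0  1  1  1  1
  b 0  0  1  1  1  1
  a 0  0  1  1  1  2
  b 0  0  1  1  1  2
  a 0  0  1  1  1  2
LCS: 'aa'
LCS length = 2

2


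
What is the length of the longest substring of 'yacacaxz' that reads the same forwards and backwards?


Scanning 'yacacaxz' for palindromic substrings.
Substring at positions 1-5: 'acaca'.
Check: reverse('acaca') = 'acaca' -> palindrome confirmed.
Neighbouring characters ('y' / 'x') break symmetry, so it cannot extend further.
No longer palindromic substring exists; longest length = 5

5


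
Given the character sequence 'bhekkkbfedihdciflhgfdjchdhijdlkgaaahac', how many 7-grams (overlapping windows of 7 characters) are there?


String 'bhekkkbfedihdciflhgfdjchdhijdlkgaaahac' has length L = 38.
Number of overlapping n-grams = L - n + 1
Substituting: 38 - 7 + 1 = 32

32


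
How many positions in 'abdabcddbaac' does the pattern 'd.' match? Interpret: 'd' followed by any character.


Pattern: d. means 'd' followed by any character.
Scanning 'abdabcddbaac' position-by-position:
  Pos 0: window 'ab' -> no
  Pos 1: window 'bd' -> no
  Pos 2: window 'da' -> MATCH
  Pos 3: window 'ab' -> no
  Pos 4: window 'bc' -> no
  Pos 5: window 'cd' -> no
  Pos 6: window 'dd' -> MATCH
  Pos 7: window 'db' -> MATCH
  Pos 8: window 'ba' -> no
  Pos 9: window 'aa' -> no
  Pos 10: window 'ac' -> no
  Pos 11: window 'c' -> no
Total matches: 3

3


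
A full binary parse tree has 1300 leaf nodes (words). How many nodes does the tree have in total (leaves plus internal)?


Leaf nodes (terminals): 1300
Internal nodes = n - 1 = 1300 - 1 = 1299
Total = leaves + internal = 1300 + 1299 = 2599

2599


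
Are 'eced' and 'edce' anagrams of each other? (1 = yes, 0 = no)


Sort characters of 'eced': 'cdee'
Sort characters of 'edce': 'cdee'
Sorted forms match -> they ARE anagrams
Result: 1

1


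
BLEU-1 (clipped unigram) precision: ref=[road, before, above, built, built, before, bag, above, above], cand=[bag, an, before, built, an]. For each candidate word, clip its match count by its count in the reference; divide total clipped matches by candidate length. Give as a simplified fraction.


Reference word counts: {'above': 3, 'bag': 1, 'before': 2, 'built': 2, 'road': 1}
Checking each candidate word (with clipping):
  'bag' -> in reference (ref count 1, used 1/1) -> match (matches: 1)
  'an' -> not in reference -> no match (matches: 1)
  'before' -> in reference (ref count 2, used 1/2) -> match (matches: 2)
  'built' -> in reference (ref count 2, used 1/2) -> match (matches: 3)
  'an' -> not in reference -> no match (matches: 3)
Clipped matches: 3, Candidate length: 5
Precision = 3/5

3/5


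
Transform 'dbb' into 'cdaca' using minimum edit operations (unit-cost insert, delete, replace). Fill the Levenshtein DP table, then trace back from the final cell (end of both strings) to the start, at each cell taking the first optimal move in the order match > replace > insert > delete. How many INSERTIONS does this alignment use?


Edit distance = 4. Backtracking from cell (3, 5) with preference match > replace > insert > delete,
then listing the resulting alignment 'dbb' -> 'cdaca' left to right:
  Step 1: insert 'c' [insertion #1]
  Step 2: keep 'd'
  Step 3: insert 'a' [insertion #2]
  Step 4: replace b->c
  Step 5: replace b->a
Total insertions: 2

2


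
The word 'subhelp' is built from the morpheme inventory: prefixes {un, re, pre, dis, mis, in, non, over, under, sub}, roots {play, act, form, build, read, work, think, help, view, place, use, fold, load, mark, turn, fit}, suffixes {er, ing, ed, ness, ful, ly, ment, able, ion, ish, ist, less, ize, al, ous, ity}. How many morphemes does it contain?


Segmenting 'subhelp' against the inventory:
  'sub' -> prefix (morpheme 1)
  'help' -> root (morpheme 2)
Total morphemes: 2

2


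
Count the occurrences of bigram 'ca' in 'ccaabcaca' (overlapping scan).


Scanning 'ccaabcaca' for bigram 'ca':
  Position 0: 'cc' -> no
  Position 1: 'ca' -> MATCH
  Position 2: 'aa' -> no
  Position 3: 'ab' -> no
  Position 4: 'bc' -> no
  Position 5: 'ca' -> MATCH
  Position 6: 'ac' -> no
  Position 7: 'ca' -> MATCH
Total matches: 3

3


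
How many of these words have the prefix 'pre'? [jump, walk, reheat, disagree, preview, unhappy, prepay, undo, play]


Checking each word for prefix 'pre':
  'jump' -> no (count: 0)
  'walk' -> no (count: 0)
  'reheat' -> no (count: 0)
  'disagree' -> no (count: 0)
  'preview' -> YES, starts with 'pre' (count: 1)
  'unhappy' -> no (count: 1)
  'prepay' -> YES, starts with 'pre' (count: 2)
  'undo' -> no (count: 2)
  'play' -> no (count: 2)
Total with prefix 'pre': 2

2


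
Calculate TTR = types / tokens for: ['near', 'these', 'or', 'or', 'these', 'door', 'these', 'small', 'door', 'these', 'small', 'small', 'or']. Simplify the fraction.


Tokens: 13
Unique types: ('door', 'near', 'or', 'small', 'these') = 5
TTR = 5/13
Already in lowest terms.

5/13


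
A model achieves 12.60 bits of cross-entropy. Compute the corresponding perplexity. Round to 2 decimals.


Perplexity formula: PP = 2^H
H = 12.60
PP = 2^12.60
Decompose: 2^12.60 = 2^12 * 2^0.60
2^12 = 4096, 2^0.60 ~ 1.5157166
PP ~ 4096 * 1.5157166 = 6208.3751936
Rounded to 2 decimals: 6208.38

6208.38


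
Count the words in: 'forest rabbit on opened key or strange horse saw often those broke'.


Counting words by splitting on spaces:
  Word 1: 'forest'
  Word 2: 'rabbit'
  Word 3: 'on'
  Word 4: 'opened'
  Word 5: 'key'
  Word 6: 'or'
  Word 7: 'strange'
  Word 8: 'horse'
  Word 9: 'saw'
  Word 10: 'often'
  Word 11: 'those'
  Word 12: 'broke'
Total words: 12

12


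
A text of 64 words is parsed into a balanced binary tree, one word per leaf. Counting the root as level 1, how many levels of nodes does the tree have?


In a balanced binary tree with n leaves the deepest leaf is ceil(log2(n)) edges below the root,
so counting node levels inclusive of root and leaves gives ceil(log2(n)) + 1 levels.
log2(64) = 6.0000
ceil(6.0000) = 6
levels = 6 + 1 = 7

7


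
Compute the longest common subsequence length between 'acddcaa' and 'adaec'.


DP table for LCS of 'acddcaa' and 'adaec':
       a  d  a  e  c
    0  0  0  0  0  0
  a 0  1  1  1  1  1
  c 0  1  1  1  1  2
  d 0  1  2  2  2  2
  d 0  1  2  2  2  2
  c 0  1  2  2  2  3
  a 0  1  2  3  3  3
  a 0  1  2  3  3  3
LCS: 'adc'
LCS length = 3

3


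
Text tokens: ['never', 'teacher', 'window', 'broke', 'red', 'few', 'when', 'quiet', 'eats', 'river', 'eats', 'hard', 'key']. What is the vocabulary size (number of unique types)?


Listing all tokens and tracking unique types:
  Token 1: 'never' -> NEW (unique so far: 1)
  Token 2: 'teacher' -> NEW (unique so far: 2)
  Token 3: 'window' -> NEW (unique so far: 3)
  Token 4: 'broke' -> NEW (unique so far: 4)
  Token 5: 'red' -> NEW (unique so far: 5)
  Token 6: 'few' -> NEW (unique so far: 6)
  Token 7: 'when' -> NEW (unique so far: 7)
  Token 8: 'quiet' -> NEW (unique so far: 8)
  Token 9: 'eats' -> NEW (unique so far: 9)
  Token 10: 'river' -> NEW (unique so far: 10)
  Token 11: 'eats' -> duplicate (unique so far: 10)
  Token 12: 'hard' -> NEW (unique so far: 11)
  Token 13: 'key' -> NEW (unique so far: 12)
Unique types: ('broke', 'eats', 'few', 'hard', 'key', 'never', 'quiet', 'red', 'river', 'teacher', 'when', 'window')
Vocabulary size: 12

12


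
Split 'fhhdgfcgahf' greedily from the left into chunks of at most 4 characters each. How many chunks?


'fhhdgfcgahf' has 11 characters.
Chunking with max size 4:
  Chunk 1: 'fhhd' (positions 0-3)
  Chunk 2: 'gfcg' (positions 4-7)
  Chunk 3: 'ahf' (positions 8-10)
Total chunks: ceil(11 / 4) = 3

3


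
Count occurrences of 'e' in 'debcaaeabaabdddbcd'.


Scanning 'debcaaeabaabdddbcd' for 'e':
  Position 1: 'e' -> MATCH (count: 1)
  Position 6: 'e' -> MATCH (count: 2)
Total occurrences of 'e': 2

2


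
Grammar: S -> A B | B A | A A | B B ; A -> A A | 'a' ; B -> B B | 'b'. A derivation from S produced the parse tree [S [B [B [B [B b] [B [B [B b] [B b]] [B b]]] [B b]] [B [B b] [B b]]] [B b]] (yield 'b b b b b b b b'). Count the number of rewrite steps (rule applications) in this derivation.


Every bracketed nonterminal node [X ...] in the tree is produced by exactly one rule application.
Reading the tree off as a leftmost derivation:
  Step 1: S  =>  B B   (applied S -> B B)
  Step 2: B B  =>  B B B   (applied B -> B B)
  Step 3: B B B  =>  B B B B   (applied B -> B B)
  Step 4: B B B B  =>  B B B B B   (applied B -> B B)
  Step 5: B B B B B  =>  b B B B B   (applied B -> b)
  Step 6: b B B B B  =>  b B B B B B   (applied B -> B B)
  Step 7: b B B B B B  =>  b B B B B B B   (applied B -> B B)
  Step 8: b B B B B B B  =>  b b B B B B B   (applied B -> b)
  Step 9: b b B B B B B  =>  b b b B B B B   (applied B -> b)
  Step 10: b b b B B B B  =>  b b b b B B B   (applied B -> b)
  Step 11: b b b b B B B  =>  b b b b b B B   (applied B -> b)
  Step 12: b b b b b B B  =>  b b b b b B B B   (applied B -> B B)
  Step 13: b b b b b B B B  =>  b b b b b b B B   (applied B -> b)
  Step 14: b b b b b b B B  =>  b b b b b b b B   (applied B -> b)
  Step 15: b b b b b b b B  =>  b b b b b b b b   (applied B -> b)
Final yield: b b b b b b b b
Total rewrite steps: 15

15


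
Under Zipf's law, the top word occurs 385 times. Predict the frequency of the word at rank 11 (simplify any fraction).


Zipf's law: freq(rank) = f1 / rank
f1 = 385, rank = 11
freq = 385 / 11
= 35

35


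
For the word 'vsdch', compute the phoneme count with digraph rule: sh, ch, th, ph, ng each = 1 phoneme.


Parsing 'vsdch' greedily, digraphs first:
  'v' -> consonant phoneme (phonemes so far: 1)
  's' -> consonant phoneme (phonemes so far: 2)
  'd' -> consonant phoneme (phonemes so far: 3)
  'ch' -> digraph (1 consonant phoneme) (phonemes so far: 4)
Total phonemes: 4

4


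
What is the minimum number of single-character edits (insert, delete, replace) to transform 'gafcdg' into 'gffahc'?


Building DP table for s1='gafcdg' (len 6) and s2='gffahc' (len 6):
       g  f  f  a  h  c
    0  1  2  3  4  5  6
  g 1  0  1  2  3  4  5
  a 2  1  1  2  2  3  4
  f 3  2  1  1  2  3  4
  c 4  3  2  2  2  3  3
  d 5  4  3  3  3  3  4
  g 6  5  4  4  4  4  4
Edit distance = dp[6][6] = 4

4


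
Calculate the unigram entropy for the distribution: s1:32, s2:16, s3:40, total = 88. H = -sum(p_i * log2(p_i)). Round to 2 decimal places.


Computing entropy H = -sum(p_i * log2(p_i)):
  s1: p = 32/88 = 0.3636, -p*log2(p) = 0.5307
  s2: p = 16/88 = 0.1818, -p*log2(p) = 0.4472
  s3: p = 40/88 = 0.4545, -p*log2(p) = 0.5170
H = sum of terms = 1.4949
Rounded to 2 decimals: 1.49

1.49


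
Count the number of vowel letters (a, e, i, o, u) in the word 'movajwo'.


Scanning each character of 'movajwo':
  Position 1: 'm' -> consonant (running count: 0)
  Position 2: 'o' -> vowel (running count: 1)
  Position 3: 'v' -> consonant (running count: 1)
  Position 4: 'a' -> vowel (running count: 2)
  Position 5: 'j' -> consonant (running count: 2)
  Position 6: 'w' -> consonant (running count: 2)
  Position 7: 'o' -> vowel (running count: 3)
Total vowels: 3

3


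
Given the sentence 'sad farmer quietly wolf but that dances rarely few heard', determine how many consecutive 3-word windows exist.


Word trigrams from [10] words:
  Trigram 1: (sad farmer quietly)
  Trigram 2: (farmer quietly wolf)
  Trigram 3: (quietly wolf but)
  Trigram 4: (wolf but that)
  Trigram 5: (but that dances)
  Trigram 6: (that dances rarely)
  Trigram 7: (dances rarely few)
  Trigram 8: (rarely few heard)
Total word trigrams: 10 - 2 = 8

8


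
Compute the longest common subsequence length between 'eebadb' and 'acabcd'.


DP table for LCS of 'eebadb' and 'acabcd':
       a  c  a  b  c  d
    0  0  0  0  0  0  0
  e 0  0  0  0  0  0  0
  e 0  0  0  0  0  0  0
  b 0  0  0  0  1  1  1
  a 0  1  1  1  1  1  1
  d 0  1  1  1  1  1  2
  b 0  1  1  1  2  2  2
LCS: 'bd'
LCS length = 2

2


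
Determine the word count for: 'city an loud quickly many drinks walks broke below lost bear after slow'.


Counting words by splitting on spaces:
  Word 1: 'city'
  Word 2: 'an'
  Word 3: 'loud'
  Word 4: 'quickly'
  Word 5: 'many'
  Word 6: 'drinks'
  Word 7: 'walks'
  Word 8: 'broke'
  Word 9: 'below'
  Word 10: 'lost'
  Word 11: 'bear'
  Word 12: 'after'
  Word 13: 'slow'
Total words: 13

13


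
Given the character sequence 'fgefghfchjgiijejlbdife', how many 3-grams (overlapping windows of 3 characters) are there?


String 'fgefghfchjgiijejlbdife' has length L = 22.
Number of overlapping n-grams = L - n + 1
Substituting: 22 - 3 + 1 = 20

20


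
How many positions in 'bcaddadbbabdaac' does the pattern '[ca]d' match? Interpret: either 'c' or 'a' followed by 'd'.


Pattern: [ca]d means either 'c' or 'a' followed by 'd'.
Scanning 'bcaddadbbabdaac' position-by-position:
  Pos 0: window 'bc' -> no
  Pos 1: window 'ca' -> no
  Pos 2: window 'ad' -> MATCH
  Pos 3: window 'dd' -> no
  Pos 4: window 'da' -> no
  Pos 5: window 'ad' -> MATCH
  Pos 6: window 'db' -> no
  Pos 7: window 'bb' -> no
  Pos 8: window 'ba' -> no
  Pos 9: window 'ab' -> no
  Pos 10: window 'bd' -> no
  Pos 11: window 'da' -> no
  Pos 12: window 'aa' -> no
  Pos 13: window 'ac' -> no
  Pos 14: window 'c' -> no
Total matches: 2

2


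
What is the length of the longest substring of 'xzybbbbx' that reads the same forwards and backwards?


Scanning 'xzybbbbx' for palindromic substrings.
Substring at positions 3-6: 'bbbb'.
Check: reverse('bbbb') = 'bbbb' -> palindrome confirmed.
Neighbouring characters ('y' / 'x') break symmetry, so it cannot extend further.
No longer palindromic substring exists; longest length = 4

4


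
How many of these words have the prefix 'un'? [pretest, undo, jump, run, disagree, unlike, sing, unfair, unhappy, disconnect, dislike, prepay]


Checking each word for prefix 'un':
  'pretest' -> no (count: 0)
  'undo' -> YES, starts with 'un' (count: 1)
  'jump' -> no (count: 1)
  'run' -> no (count: 1)
  'disagree' -> no (count: 1)
  'unlike' -> YES, starts with 'un' (count: 2)
  'sing' -> no (count: 2)
  'unfair' -> YES, starts with 'un' (count: 3)
  'unhappy' -> YES, starts with 'un' (count: 4)
  'disconnect' -> no (count: 4)
  'dislike' -> no (count: 4)
  'prepay' -> no (count: 4)
Total with prefix 'un': 4

4


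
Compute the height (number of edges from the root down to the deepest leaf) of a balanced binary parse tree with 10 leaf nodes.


In a balanced binary tree with n leaves the deepest leaf is ceil(log2(n)) edges below the root.
log2(10) = 3.3219
ceil(3.3219) = 4
height (edges) = 4

4


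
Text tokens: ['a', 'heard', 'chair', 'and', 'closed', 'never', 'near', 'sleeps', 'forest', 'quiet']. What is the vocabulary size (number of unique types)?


Listing all tokens and tracking unique types:
  Token 1: 'a' -> NEW (unique so far: 1)
  Token 2: 'heard' -> NEW (unique so far: 2)
  Token 3: 'chair' -> NEW (unique so far: 3)
  Token 4: 'and' -> NEW (unique so far: 4)
  Token 5: 'closed' -> NEW (unique so far: 5)
  Token 6: 'never' -> NEW (unique so far: 6)
  Token 7: 'near' -> NEW (unique so far: 7)
  Token 8: 'sleeps' -> NEW (unique so far: 8)
  Token 9: 'forest' -> NEW (unique so far: 9)
  Token 10: 'quiet' -> NEW (unique so far: 10)
Unique types: ('a', 'and', 'chair', 'closed', 'forest', 'heard', 'near', 'never', 'quiet', 'sleeps')
Vocabulary size: 10

10


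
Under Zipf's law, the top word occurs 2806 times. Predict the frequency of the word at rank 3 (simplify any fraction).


Zipf's law: freq(rank) = f1 / rank
f1 = 2806, rank = 3
freq = 2806 / 3
GCD(2806, 3) = 1
Simplified: 2806/3

2806/3


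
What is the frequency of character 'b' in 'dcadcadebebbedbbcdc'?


Scanning 'dcadcadebebbedbbcdc' for 'b':
  Position 8: 'b' -> MATCH (count: 1)
  Position 10: 'b' -> MATCH (count: 2)
  Position 11: 'b' -> MATCH (count: 3)
  Position 14: 'b' -> MATCH (count: 4)
  Position 15: 'b' -> MATCH (count: 5)
Total occurrences of 'b': 5

5


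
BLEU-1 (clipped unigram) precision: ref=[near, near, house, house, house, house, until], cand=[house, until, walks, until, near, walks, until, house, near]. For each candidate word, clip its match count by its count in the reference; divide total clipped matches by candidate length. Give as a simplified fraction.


Reference word counts: {'house': 4, 'near': 2, 'until': 1}
Checking each candidate word (with clipping):
  'house' -> in reference (ref count 4, used 1/4) -> match (matches: 1)
  'until' -> in reference (ref count 1, used 1/1) -> match (matches: 2)
  'walks' -> not in reference -> no match (matches: 2)
  'until' -> ref count 1 already used up (1/1) -> clipped, no match (matches: 2)
  'near' -> in reference (ref count 2, used 1/2) -> match (matches: 3)
  'walks' -> not in reference -> no match (matches: 3)
  'until' -> ref count 1 already used up (1/1) -> clipped, no match (matches: 3)
  'house' -> in reference (ref count 4, used 2/4) -> match (matches: 4)
  'near' -> in reference (ref count 2, used 2/2) -> match (matches: 5)
Clipped matches: 5, Candidate length: 9
Precision = 5/9

5/9


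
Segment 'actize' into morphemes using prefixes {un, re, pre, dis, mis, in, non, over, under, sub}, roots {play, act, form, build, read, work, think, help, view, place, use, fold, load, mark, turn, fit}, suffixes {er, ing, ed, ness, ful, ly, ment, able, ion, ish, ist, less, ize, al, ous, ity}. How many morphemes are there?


Segmenting 'actize' against the inventory:
  'act' -> root (morpheme 1)
  'ize' -> suffix (morpheme 2)
Total morphemes: 2

2


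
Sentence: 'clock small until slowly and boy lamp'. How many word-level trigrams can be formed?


Word trigrams from [7] words:
  Trigram 1: (clock small until)
  Trigram 2: (small until slowly)
  Trigram 3: (until slowly and)
  Trigram 4: (slowly and boy)
  Trigram 5: (and boy lamp)
Total word trigrams: 7 - 2 = 5

5


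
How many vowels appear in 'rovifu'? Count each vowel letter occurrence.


Scanning each character of 'rovifu':
  Position 1: 'r' -> consonant (running count: 0)
  Position 2: 'o' -> vowel (running count: 1)
  Position 3: 'v' -> consonant (running count: 1)
  Position 4: 'i' -> vowel (running count: 2)
  Position 5: 'f' -> consonant (running count: 2)
  Position 6: 'u' -> vowel (running count: 3)
Total vowels: 3

3


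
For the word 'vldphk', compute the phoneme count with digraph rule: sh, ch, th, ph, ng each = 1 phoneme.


Parsing 'vldphk' greedily, digraphs first:
  'v' -> consonant phoneme (phonemes so far: 1)
  'l' -> consonant phoneme (phonemes so far: 2)
  'd' -> consonant phoneme (phonemes so far: 3)
  'ph' -> digraph (1 consonant phoneme) (phonemes so far: 4)
  'k' -> consonant phoneme (phonemes so far: 5)
Total phonemes: 5

5


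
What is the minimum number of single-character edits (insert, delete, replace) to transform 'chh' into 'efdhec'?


Building DP table for s1='chh' (len 3) and s2='efdhec' (len 6):
       e  f  d  h  e  c
    0  1  2  3  4  5  6
  c 1  1  2  3  4  5  5
  h 2  2  2  3  3  4  5
  h 3  3  3  3  3  4  5
Edit distance = dp[3][6] = 5

5


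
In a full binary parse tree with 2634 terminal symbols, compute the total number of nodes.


Leaf nodes (terminals): 2634
Internal nodes = n - 1 = 2634 - 1 = 2633
Total = leaves + internal = 2634 + 2633 = 5267

5267


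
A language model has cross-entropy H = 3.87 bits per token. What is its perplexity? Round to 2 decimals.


Perplexity formula: PP = 2^H
H = 3.87
PP = 2^3.87
Decompose: 2^3.87 = 2^3 * 2^0.87
2^3 = 8, 2^0.87 ~ 1.8276629
PP ~ 8 * 1.8276629 = 14.6213032
Rounded to 2 decimals: 14.62

14.62


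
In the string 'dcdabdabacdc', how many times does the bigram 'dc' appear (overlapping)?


Scanning 'dcdabdabacdc' for bigram 'dc':
  Position 0: 'dc' -> MATCH
  Position 1: 'cd' -> no
  Position 2: 'da' -> no
  Position 3: 'ab' -> no
  Position 4: 'bd' -> no
  Position 5: 'da' -> no
  Position 6: 'ab' -> no
  Position 7: 'ba' -> no
  Position 8: 'ac' -> no
  Position 9: 'cd' -> no
  Position 10: 'dc' -> MATCH
Total matches: 2

2


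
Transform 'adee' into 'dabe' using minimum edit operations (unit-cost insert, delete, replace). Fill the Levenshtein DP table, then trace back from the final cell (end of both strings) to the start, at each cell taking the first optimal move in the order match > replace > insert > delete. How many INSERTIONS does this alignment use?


Edit distance = 3. Backtracking from cell (4, 4) with preference match > replace > insert > delete,
then listing the resulting alignment 'adee' -> 'dabe' left to right:
  Step 1: replace a->d
  Step 2: replace d->a
  Step 3: replace e->b
  Step 4: keep 'e'
Total insertions: 0

0


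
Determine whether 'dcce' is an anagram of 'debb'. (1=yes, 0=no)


Sort characters of 'dcce': 'ccde'
Sort characters of 'debb': 'bbde'
Sorted forms differ -> they are NOT anagrams
Result: 0

0


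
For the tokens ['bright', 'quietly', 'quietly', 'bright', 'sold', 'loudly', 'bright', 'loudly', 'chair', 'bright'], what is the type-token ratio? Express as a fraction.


Tokens: 10
Unique types: ('bright', 'chair', 'loudly', 'quietly', 'sold') = 5
TTR = 5/10
Simplify: divide both by 5 -> 1/2
TTR = 1/2

1/2


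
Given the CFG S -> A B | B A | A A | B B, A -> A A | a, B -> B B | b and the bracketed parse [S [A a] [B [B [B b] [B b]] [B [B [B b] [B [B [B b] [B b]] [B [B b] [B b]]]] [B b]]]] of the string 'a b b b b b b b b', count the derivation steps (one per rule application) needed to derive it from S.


Every bracketed nonterminal node [X ...] in the tree is produced by exactly one rule application.
Reading the tree off as a leftmost derivation:
  Step 1: S  =>  A B   (applied S -> A B)
  Step 2: A B  =>  a B   (applied A -> a)
  Step 3: a B  =>  a B B   (applied B -> B B)
  Step 4: a B B  =>  a B B B   (applied B -> B B)
  Step 5: a B B B  =>  a b B B   (applied B -> b)
  Step 6: a b B B  =>  a b b B   (applied B -> b)
  Step 7: a b b B  =>  a b b B B   (applied B -> B B)
  Step 8: a b b B B  =>  a b b B B B   (applied B -> B B)
  Step 9: a b b B B B  =>  a b b b B B   (applied B -> b)
  Step 10: a b b b B B  =>  a b b b B B B   (applied B -> B B)
  Step 11: a b b b B B B  =>  a b b b B B B B   (applied B -> B B)
  Step 12: a b b b B B B B  =>  a b b b b B B B   (applied B -> b)
  Step 13: a b b b b B B B  =>  a b b b b b B B   (applied B -> b)
  Step 14: a b b b b b B B  =>  a b b b b b B B B   (applied B -> B B)
  Step 15: a b b b b b B B B  =>  a b b b b b b B B   (applied B -> b)
  Step 16: a b b b b b b B B  =>  a b b b b b b b B   (applied B -> b)
  Step 17: a b b b b b b b B  =>  a b b b b b b b b   (applied B -> b)
Final yield: a b b b b b b b b
Total rewrite steps: 17

17


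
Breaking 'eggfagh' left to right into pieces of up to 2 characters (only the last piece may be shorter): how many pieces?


'eggfagh' has 7 characters.
Chunking with max size 2:
  Chunk 1: 'eg' (positions 0-1)
  Chunk 2: 'gf' (positions 2-3)
  Chunk 3: 'ag' (positions 4-5)
  Chunk 4: 'h' (positions 6-6)
Total chunks: ceil(7 / 2) = 4

4
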